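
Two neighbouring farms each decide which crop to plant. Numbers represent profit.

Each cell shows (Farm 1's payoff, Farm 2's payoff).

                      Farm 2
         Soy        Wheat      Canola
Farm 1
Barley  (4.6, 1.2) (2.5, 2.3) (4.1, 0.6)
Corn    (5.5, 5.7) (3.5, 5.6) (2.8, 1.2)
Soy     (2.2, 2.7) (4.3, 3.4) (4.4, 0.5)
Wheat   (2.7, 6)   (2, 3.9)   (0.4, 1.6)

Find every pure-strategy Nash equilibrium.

(Barley, Soy): Farm 1 can switch to Corn (4.6 → 5.5). Not NE.
(Barley, Wheat): Farm 1 can switch to Corn (2.5 → 3.5). Not NE.
(Barley, Canola): Farm 1 can switch to Soy (4.1 → 4.4). Not NE.
(Corn, Soy): Farm 1 gets 5.5, best alternative 4.6; Farm 2 gets 5.7, best alternative 5.6. No profitable deviation — NE.
(Corn, Wheat): Farm 1 can switch to Soy (3.5 → 4.3). Not NE.
(Corn, Canola): Farm 1 can switch to Barley (2.8 → 4.1). Not NE.
(Soy, Soy): Farm 1 can switch to Barley (2.2 → 4.6). Not NE.
(Soy, Wheat): Farm 1 gets 4.3, best alternative 3.5; Farm 2 gets 3.4, best alternative 2.7. No profitable deviation — NE.
(Soy, Canola): Farm 2 can switch to Soy (0.5 → 2.7). Not NE.
(Wheat, Soy): Farm 1 can switch to Barley (2.7 → 4.6). Not NE.
(The remaining 2 profiles each have a profitable deviation by the same check.)

The pure Nash equilibria are (Corn, Soy) and (Soy, Wheat).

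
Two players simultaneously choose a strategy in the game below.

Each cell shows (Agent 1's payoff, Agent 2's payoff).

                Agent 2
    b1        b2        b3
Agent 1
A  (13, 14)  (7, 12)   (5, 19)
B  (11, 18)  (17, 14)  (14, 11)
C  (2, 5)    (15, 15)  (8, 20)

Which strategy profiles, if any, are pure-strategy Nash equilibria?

none

Agent 1 against b1: payoffs 13, 11, 2 → best response A.
Agent 1 against b2: payoffs 7, 17, 15 → best response B.
Agent 1 against b3: payoffs 5, 14, 8 → best response B.
Agent 2 against A: payoffs 14, 12, 19 → best response b3.
Agent 2 against B: payoffs 18, 14, 11 → best response b1.
Agent 2 against C: payoffs 5, 15, 20 → best response b3.
No profile is a mutual best response for all players.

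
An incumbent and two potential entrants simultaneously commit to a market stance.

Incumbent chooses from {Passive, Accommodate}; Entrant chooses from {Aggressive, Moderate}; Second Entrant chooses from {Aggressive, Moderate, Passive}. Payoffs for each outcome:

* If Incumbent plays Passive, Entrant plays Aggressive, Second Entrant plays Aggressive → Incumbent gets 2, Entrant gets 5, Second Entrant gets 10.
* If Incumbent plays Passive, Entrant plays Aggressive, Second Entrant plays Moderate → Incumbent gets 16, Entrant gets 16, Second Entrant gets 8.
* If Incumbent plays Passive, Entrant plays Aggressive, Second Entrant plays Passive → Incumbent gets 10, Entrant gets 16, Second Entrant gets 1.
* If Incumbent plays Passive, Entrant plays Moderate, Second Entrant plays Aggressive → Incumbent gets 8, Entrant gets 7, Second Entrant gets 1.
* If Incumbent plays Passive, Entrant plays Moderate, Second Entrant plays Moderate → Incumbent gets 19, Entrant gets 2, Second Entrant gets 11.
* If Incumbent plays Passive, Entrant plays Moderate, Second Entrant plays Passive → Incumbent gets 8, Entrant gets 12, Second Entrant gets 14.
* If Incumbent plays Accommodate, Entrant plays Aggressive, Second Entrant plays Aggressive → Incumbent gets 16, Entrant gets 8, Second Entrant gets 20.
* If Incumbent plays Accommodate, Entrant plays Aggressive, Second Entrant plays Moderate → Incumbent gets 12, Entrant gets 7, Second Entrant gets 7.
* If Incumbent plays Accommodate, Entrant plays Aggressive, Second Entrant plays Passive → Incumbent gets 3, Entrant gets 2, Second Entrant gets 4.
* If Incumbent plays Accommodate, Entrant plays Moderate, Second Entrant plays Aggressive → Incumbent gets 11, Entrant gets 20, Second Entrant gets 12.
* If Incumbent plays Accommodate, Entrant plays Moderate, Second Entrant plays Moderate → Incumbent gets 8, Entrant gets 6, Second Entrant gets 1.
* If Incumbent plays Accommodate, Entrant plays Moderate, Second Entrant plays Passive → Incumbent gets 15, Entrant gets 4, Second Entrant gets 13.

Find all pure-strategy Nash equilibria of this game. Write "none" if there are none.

(Accommodate, Moderate, Passive)

Incumbent against (Aggressive, Aggressive): payoffs 2, 16 → best response Accommodate.
Incumbent against (Aggressive, Moderate): payoffs 16, 12 → best response Passive.
Incumbent against (Aggressive, Passive): payoffs 10, 3 → best response Passive.
Incumbent against (Moderate, Aggressive): payoffs 8, 11 → best response Accommodate.
Incumbent against (Moderate, Moderate): payoffs 19, 8 → best response Passive.
Incumbent against (Moderate, Passive): payoffs 8, 15 → best response Accommodate.
Entrant against (Passive, Aggressive): payoffs 5, 7 → best response Moderate.
Entrant against (Passive, Moderate): payoffs 16, 2 → best response Aggressive.
Entrant against (Passive, Passive): payoffs 16, 12 → best response Aggressive.
Entrant against (Accommodate, Aggressive): payoffs 8, 20 → best response Moderate.
Entrant against (Accommodate, Moderate): payoffs 7, 6 → best response Aggressive.
Entrant against (Accommodate, Passive): payoffs 2, 4 → best response Moderate.
Second Entrant against (Passive, Aggressive): payoffs 10, 8, 1 → best response Aggressive.
Second Entrant against (Passive, Moderate): payoffs 1, 11, 14 → best response Passive.
Second Entrant against (Accommodate, Aggressive): payoffs 20, 7, 4 → best response Aggressive.
Second Entrant against (Accommodate, Moderate): payoffs 12, 1, 13 → best response Passive.
Mutual best responses: (Accommodate, Moderate, Passive).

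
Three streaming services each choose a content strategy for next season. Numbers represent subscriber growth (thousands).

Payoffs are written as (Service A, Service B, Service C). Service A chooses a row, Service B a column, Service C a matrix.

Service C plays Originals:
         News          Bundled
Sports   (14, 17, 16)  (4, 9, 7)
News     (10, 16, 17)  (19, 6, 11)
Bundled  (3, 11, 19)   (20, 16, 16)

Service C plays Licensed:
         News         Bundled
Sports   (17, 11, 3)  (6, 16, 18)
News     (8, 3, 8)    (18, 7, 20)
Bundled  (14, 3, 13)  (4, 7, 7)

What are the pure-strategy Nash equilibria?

The pure Nash equilibria are (Sports, News, Originals); (News, Bundled, Licensed); (Bundled, Bundled, Originals).

Mark each player's best response to every combination of opponents' strategies; a profile where every player is best-responding is a pure Nash equilibrium.
Service A against (News, Originals): payoffs 14, 10, 3 → best response Sports.
Service A against (News, Licensed): payoffs 17, 8, 14 → best response Sports.
Service A against (Bundled, Originals): payoffs 4, 19, 20 → best response Bundled.
Service A against (Bundled, Licensed): payoffs 6, 18, 4 → best response News.
Service B against (Sports, Originals): payoffs 17, 9 → best response News.
Service B against (Sports, Licensed): payoffs 11, 16 → best response Bundled.
Service B against (News, Originals): payoffs 16, 6 → best response News.
Service B against (News, Licensed): payoffs 3, 7 → best response Bundled.
Service B against (Bundled, Originals): payoffs 11, 16 → best response Bundled.
Service B against (Bundled, Licensed): payoffs 3, 7 → best response Bundled.
Service C against (Sports, News): payoffs 16, 3 → best response Originals.
Service C against (Sports, Bundled): payoffs 7, 18 → best response Licensed.
Service C against (News, News): payoffs 17, 8 → best response Originals.
Service C against (News, Bundled): payoffs 11, 20 → best response Licensed.
Service C against (Bundled, News): payoffs 19, 13 → best response Originals.
Service C against (Bundled, Bundled): payoffs 16, 7 → best response Originals.
Mutual best responses: (Sports, News, Originals); (News, Bundled, Licensed); (Bundled, Bundled, Originals).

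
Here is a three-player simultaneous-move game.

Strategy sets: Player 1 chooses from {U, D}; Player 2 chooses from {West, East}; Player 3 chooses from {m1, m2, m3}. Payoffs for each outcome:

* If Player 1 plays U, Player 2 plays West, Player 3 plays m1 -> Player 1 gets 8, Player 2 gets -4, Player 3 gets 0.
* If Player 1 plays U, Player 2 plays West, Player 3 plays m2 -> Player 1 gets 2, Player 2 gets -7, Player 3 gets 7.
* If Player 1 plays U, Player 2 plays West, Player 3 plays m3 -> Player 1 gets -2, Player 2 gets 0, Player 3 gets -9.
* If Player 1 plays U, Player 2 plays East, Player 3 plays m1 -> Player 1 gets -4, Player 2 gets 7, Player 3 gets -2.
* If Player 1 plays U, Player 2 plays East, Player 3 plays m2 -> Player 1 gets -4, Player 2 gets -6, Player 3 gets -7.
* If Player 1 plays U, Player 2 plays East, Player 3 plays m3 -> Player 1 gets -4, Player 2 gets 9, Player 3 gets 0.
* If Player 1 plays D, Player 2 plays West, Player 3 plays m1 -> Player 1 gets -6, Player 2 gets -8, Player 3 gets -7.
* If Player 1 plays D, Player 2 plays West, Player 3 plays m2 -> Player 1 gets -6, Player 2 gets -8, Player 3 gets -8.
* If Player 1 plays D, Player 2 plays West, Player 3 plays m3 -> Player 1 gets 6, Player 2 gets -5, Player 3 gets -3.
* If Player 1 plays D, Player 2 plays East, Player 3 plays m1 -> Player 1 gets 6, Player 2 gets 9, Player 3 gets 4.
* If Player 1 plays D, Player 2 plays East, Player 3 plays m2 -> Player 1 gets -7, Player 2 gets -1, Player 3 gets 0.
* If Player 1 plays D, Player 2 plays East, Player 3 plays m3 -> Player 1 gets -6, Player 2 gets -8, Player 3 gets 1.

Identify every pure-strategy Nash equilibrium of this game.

(U, West, m1): Player 2 can switch to East (-4 → 7). Not NE.
(U, West, m2): Player 2 can switch to East (-7 → -6). Not NE.
(U, West, m3): Player 1 can switch to D (-2 → 6). Not NE.
(U, East, m1): Player 1 can switch to D (-4 → 6). Not NE.
(U, East, m2): Player 3 can switch to m1 (-7 → -2). Not NE.
(U, East, m3): Player 1 gets -4, best alternative -6; Player 2 gets 9, best alternative 0; Player 3 gets 0, best alternative -2. No profitable deviation — NE.
(D, West, m1): Player 1 can switch to U (-6 → 8). Not NE.
(D, West, m2): Player 1 can switch to U (-6 → 2). Not NE.
(D, West, m3): Player 1 gets 6, best alternative -2; Player 2 gets -5, best alternative -8; Player 3 gets -3, best alternative -7. No profitable deviation — NE.
(D, East, m1): Player 1 gets 6, best alternative -4; Player 2 gets 9, best alternative -8; Player 3 gets 4, best alternative 1. No profitable deviation — NE.
(D, East, m2): Player 1 can switch to U (-7 → -4). Not NE.
(D, East, m3): Player 1 can switch to U (-6 → -4). Not NE.

(U, East, m3) and (D, West, m3) and (D, East, m1)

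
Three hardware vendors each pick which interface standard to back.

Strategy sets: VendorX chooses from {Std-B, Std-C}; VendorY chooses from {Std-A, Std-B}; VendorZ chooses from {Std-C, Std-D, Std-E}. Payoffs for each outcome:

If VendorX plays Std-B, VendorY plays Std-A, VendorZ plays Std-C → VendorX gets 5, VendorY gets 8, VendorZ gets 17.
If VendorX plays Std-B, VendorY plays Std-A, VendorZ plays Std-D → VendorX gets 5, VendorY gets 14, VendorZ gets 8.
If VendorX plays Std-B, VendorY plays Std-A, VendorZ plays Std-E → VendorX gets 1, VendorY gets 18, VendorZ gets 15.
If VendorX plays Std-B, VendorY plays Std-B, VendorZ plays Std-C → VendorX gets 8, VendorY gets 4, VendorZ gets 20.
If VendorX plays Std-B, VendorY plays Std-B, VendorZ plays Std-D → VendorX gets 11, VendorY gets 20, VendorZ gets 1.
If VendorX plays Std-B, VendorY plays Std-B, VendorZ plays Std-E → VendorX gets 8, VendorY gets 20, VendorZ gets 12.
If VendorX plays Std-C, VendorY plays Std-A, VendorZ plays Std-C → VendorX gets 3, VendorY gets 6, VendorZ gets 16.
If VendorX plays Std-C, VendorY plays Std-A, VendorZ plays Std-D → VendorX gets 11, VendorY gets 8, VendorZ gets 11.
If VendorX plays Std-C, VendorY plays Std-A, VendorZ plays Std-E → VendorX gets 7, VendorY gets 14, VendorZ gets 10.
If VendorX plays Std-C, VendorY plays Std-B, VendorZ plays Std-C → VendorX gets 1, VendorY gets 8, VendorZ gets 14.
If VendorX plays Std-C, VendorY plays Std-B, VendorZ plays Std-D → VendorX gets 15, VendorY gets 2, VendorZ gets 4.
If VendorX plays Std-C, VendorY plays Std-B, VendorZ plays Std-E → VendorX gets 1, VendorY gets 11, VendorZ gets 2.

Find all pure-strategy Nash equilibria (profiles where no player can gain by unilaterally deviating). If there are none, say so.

For each player, find the best response to each opponent profile; mutual best responses are the pure NE.
VendorX against (Std-A, Std-C): payoffs 5, 3 → best response Std-B.
VendorX against (Std-A, Std-D): payoffs 5, 11 → best response Std-C.
VendorX against (Std-A, Std-E): payoffs 1, 7 → best response Std-C.
VendorX against (Std-B, Std-C): payoffs 8, 1 → best response Std-B.
VendorX against (Std-B, Std-D): payoffs 11, 15 → best response Std-C.
VendorX against (Std-B, Std-E): payoffs 8, 1 → best response Std-B.
VendorY against (Std-B, Std-C): payoffs 8, 4 → best response Std-A.
VendorY against (Std-B, Std-D): payoffs 14, 20 → best response Std-B.
VendorY against (Std-B, Std-E): payoffs 18, 20 → best response Std-B.
VendorY against (Std-C, Std-C): payoffs 6, 8 → best response Std-B.
VendorY against (Std-C, Std-D): payoffs 8, 2 → best response Std-A.
VendorY against (Std-C, Std-E): payoffs 14, 11 → best response Std-A.
VendorZ against (Std-B, Std-A): payoffs 17, 8, 15 → best response Std-C.
VendorZ against (Std-B, Std-B): payoffs 20, 1, 12 → best response Std-C.
VendorZ against (Std-C, Std-A): payoffs 16, 11, 10 → best response Std-C.
VendorZ against (Std-C, Std-B): payoffs 14, 4, 2 → best response Std-C.
Mutual best responses: (Std-B, Std-A, Std-C).

The unique pure-strategy Nash equilibrium is (Std-B, Std-A, Std-C).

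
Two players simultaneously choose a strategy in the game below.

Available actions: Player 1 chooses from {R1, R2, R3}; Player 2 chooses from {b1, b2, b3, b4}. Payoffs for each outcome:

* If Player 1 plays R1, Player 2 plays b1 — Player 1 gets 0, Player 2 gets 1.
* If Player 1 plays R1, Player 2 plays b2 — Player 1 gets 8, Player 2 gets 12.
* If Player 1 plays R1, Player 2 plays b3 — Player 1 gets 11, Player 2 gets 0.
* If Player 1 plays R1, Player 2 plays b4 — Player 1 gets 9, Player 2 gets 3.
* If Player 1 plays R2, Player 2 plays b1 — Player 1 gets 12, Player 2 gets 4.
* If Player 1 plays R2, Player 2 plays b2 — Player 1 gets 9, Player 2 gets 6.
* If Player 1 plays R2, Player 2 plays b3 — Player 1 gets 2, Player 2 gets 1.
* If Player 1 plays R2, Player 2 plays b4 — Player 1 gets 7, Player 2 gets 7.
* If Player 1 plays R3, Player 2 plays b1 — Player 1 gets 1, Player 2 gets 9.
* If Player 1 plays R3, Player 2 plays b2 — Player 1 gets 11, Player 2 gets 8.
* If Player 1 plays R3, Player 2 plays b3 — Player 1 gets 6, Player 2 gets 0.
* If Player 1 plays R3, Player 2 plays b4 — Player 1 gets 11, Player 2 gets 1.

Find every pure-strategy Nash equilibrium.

There is no pure-strategy Nash equilibrium.

Mark each player's best response to every combination of opponents' strategies; a profile where every player is best-responding is a pure Nash equilibrium.
Player 1 against b1: payoffs 0, 12, 1 → best response R2.
Player 1 against b2: payoffs 8, 9, 11 → best response R3.
Player 1 against b3: payoffs 11, 2, 6 → best response R1.
Player 1 against b4: payoffs 9, 7, 11 → best response R3.
Player 2 against R1: payoffs 1, 12, 0, 3 → best response b2.
Player 2 against R2: payoffs 4, 6, 1, 7 → best response b4.
Player 2 against R3: payoffs 9, 8, 0, 1 → best response b1.
No profile is a mutual best response for all players.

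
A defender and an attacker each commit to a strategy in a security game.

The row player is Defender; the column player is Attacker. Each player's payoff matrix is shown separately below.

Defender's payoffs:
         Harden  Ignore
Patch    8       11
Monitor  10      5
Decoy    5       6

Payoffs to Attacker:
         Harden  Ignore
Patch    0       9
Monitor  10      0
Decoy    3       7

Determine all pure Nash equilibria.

For each player, find the best response to each opponent profile; mutual best responses are the pure NE.
Defender against Harden: payoffs 8, 10, 5 → best response Monitor.
Defender against Ignore: payoffs 11, 5, 6 → best response Patch.
Attacker against Patch: payoffs 0, 9 → best response Ignore.
Attacker against Monitor: payoffs 10, 0 → best response Harden.
Attacker against Decoy: payoffs 3, 7 → best response Ignore.
Mutual best responses: (Patch, Ignore); (Monitor, Harden).

Pure-strategy Nash equilibria: (Patch, Ignore); (Monitor, Harden)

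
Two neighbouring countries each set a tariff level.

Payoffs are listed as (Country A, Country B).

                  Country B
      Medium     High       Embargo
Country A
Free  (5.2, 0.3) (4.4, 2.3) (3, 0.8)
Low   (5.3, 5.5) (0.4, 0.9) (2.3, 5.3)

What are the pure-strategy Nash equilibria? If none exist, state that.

Pure-strategy Nash equilibria: (Free, High) and (Low, Medium)

Check each profile: it is a Nash equilibrium iff no player can strictly gain by switching unilaterally.
(Free, Medium): Country A can switch to Low (5.2 → 5.3). Not NE.
(Free, High): Country A gets 4.4, best alternative 0.4; Country B gets 2.3, best alternative 0.8. No profitable deviation — NE.
(Free, Embargo): Country B can switch to High (0.8 → 2.3). Not NE.
(Low, Medium): Country A gets 5.3, best alternative 5.2; Country B gets 5.5, best alternative 5.3. No profitable deviation — NE.
(Low, High): Country A can switch to Free (0.4 → 4.4). Not NE.
(Low, Embargo): Country A can switch to Free (2.3 → 3). Not NE.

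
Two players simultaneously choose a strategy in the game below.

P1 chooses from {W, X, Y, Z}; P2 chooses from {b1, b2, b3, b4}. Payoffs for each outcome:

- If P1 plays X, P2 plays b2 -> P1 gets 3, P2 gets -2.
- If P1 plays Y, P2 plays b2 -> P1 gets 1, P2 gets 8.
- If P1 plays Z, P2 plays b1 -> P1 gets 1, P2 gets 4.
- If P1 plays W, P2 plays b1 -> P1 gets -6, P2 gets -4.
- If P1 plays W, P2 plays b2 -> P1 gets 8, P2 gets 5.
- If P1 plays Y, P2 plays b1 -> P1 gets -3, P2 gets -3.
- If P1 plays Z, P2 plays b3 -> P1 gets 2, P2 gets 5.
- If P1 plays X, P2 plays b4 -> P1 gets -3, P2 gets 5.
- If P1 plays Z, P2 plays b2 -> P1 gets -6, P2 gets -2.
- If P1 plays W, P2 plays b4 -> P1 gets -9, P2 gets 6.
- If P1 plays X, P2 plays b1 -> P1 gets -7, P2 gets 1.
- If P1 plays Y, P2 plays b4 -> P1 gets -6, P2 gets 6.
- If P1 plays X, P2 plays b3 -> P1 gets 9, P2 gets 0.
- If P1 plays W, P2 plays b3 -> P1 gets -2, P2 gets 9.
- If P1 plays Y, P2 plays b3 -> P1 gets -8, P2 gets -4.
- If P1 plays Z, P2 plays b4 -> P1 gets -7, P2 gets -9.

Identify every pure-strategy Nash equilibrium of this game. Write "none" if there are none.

Pure NE: (X, b4)

(W, b1): P1 can switch to Y (-6 → -3). Not NE.
(W, b2): P2 can switch to b3 (5 → 9). Not NE.
(W, b3): P1 can switch to X (-2 → 9). Not NE.
(W, b4): P1 can switch to X (-9 → -3). Not NE.
(X, b1): P1 can switch to W (-7 → -6). Not NE.
(X, b2): P1 can switch to W (3 → 8). Not NE.
(X, b3): P2 can switch to b1 (0 → 1). Not NE.
(X, b4): P1 gets -3, best alternative -6; P2 gets 5, best alternative 1. No profitable deviation — NE.
(Y, b1): P1 can switch to Z (-3 → 1). Not NE.
(Y, b2): P1 can switch to W (1 → 8). Not NE.
(Y, b3): P1 can switch to W (-8 → -2). Not NE.
(Y, b4): P1 can switch to X (-6 → -3). Not NE.
(Z, b1): P2 can switch to b3 (4 → 5). Not NE.
(The remaining 3 profiles each have a profitable deviation by the same check.)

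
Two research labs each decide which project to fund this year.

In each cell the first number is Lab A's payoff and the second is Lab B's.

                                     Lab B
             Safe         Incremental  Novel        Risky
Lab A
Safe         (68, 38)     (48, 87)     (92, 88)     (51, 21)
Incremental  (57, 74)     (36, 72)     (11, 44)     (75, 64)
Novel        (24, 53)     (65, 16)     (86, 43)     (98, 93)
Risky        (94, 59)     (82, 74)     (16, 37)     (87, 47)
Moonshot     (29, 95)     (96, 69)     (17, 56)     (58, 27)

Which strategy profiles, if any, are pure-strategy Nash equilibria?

(Safe, Safe): Lab A can switch to Risky (68 → 94). Not NE.
(Safe, Incremental): Lab A can switch to Novel (48 → 65). Not NE.
(Safe, Novel): Lab A gets 92, best alternative 86; Lab B gets 88, best alternative 87. No profitable deviation — NE.
(Safe, Risky): Lab A can switch to Incremental (51 → 75). Not NE.
(Incremental, Safe): Lab A can switch to Safe (57 → 68). Not NE.
(Incremental, Incremental): Lab A can switch to Safe (36 → 48). Not NE.
(Incremental, Novel): Lab A can switch to Safe (11 → 92). Not NE.
(Incremental, Risky): Lab A can switch to Novel (75 → 98). Not NE.
(Novel, Safe): Lab A can switch to Safe (24 → 68). Not NE.
(Novel, Risky): Lab A gets 98, best alternative 87; Lab B gets 93, best alternative 53. No profitable deviation — NE.
(The remaining 10 profiles each have a profitable deviation by the same check.)

The pure Nash equilibria are (Safe, Novel); (Novel, Risky).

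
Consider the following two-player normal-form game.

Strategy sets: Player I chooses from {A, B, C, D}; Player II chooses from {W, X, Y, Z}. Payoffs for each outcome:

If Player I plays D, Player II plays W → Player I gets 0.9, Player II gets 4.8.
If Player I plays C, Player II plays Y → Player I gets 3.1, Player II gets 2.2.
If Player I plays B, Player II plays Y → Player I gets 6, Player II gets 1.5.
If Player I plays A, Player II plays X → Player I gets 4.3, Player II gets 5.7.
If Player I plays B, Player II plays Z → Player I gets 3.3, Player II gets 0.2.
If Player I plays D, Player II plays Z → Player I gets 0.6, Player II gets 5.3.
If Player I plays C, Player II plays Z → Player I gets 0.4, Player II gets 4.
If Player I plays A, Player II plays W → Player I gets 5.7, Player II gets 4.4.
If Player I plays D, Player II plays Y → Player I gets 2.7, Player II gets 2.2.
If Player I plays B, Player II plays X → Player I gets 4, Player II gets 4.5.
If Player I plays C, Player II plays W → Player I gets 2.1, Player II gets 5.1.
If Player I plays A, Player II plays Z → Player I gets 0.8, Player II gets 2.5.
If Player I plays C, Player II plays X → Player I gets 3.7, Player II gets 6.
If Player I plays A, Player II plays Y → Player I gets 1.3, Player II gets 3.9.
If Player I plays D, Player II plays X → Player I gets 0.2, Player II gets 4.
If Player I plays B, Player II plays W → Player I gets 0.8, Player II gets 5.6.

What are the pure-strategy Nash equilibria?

(A, W): Player II can switch to X (4.4 → 5.7). Not NE.
(A, X): Player I gets 4.3, best alternative 4; Player II gets 5.7, best alternative 4.4. No profitable deviation — NE.
(A, Y): Player I can switch to B (1.3 → 6). Not NE.
(A, Z): Player I can switch to B (0.8 → 3.3). Not NE.
(B, W): Player I can switch to A (0.8 → 5.7). Not NE.
(B, X): Player I can switch to A (4 → 4.3). Not NE.
(B, Y): Player II can switch to W (1.5 → 5.6). Not NE.
(B, Z): Player II can switch to W (0.2 → 5.6). Not NE.
(C, W): Player I can switch to A (2.1 → 5.7). Not NE.
(C, X): Player I can switch to A (3.7 → 4.3). Not NE.
(C, Y): Player I can switch to B (3.1 → 6). Not NE.
(C, Z): Player I can switch to A (0.4 → 0.8). Not NE.
(D, W): Player I can switch to A (0.9 → 5.7). Not NE.
(The remaining 3 profiles each have a profitable deviation by the same check.)

Pure NE: (A, X)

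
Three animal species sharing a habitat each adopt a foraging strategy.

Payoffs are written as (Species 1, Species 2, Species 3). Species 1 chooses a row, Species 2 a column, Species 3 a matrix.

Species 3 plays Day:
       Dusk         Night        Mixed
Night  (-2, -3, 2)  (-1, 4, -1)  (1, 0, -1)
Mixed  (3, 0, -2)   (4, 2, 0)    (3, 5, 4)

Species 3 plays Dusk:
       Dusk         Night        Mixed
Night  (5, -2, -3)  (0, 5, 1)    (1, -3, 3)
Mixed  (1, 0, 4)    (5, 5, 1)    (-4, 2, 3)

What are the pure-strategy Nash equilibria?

Species 1 against (Dusk, Day): payoffs -2, 3 → best response Mixed.
Species 1 against (Dusk, Dusk): payoffs 5, 1 → best response Night.
Species 1 against (Night, Day): payoffs -1, 4 → best response Mixed.
Species 1 against (Night, Dusk): payoffs 0, 5 → best response Mixed.
Species 1 against (Mixed, Day): payoffs 1, 3 → best response Mixed.
Species 1 against (Mixed, Dusk): payoffs 1, -4 → best response Night.
Species 2 against (Night, Day): payoffs -3, 4, 0 → best response Night.
Species 2 against (Night, Dusk): payoffs -2, 5, -3 → best response Night.
Species 2 against (Mixed, Day): payoffs 0, 2, 5 → best response Mixed.
Species 2 against (Mixed, Dusk): payoffs 0, 5, 2 → best response Night.
Species 3 against (Night, Dusk): payoffs 2, -3 → best response Day.
Species 3 against (Night, Night): payoffs -1, 1 → best response Dusk.
Species 3 against (Night, Mixed): payoffs -1, 3 → best response Dusk.
Species 3 against (Mixed, Dusk): payoffs -2, 4 → best response Dusk.
Species 3 against (Mixed, Night): payoffs 0, 1 → best response Dusk.
Species 3 against (Mixed, Mixed): payoffs 4, 3 → best response Day.
Mutual best responses: (Mixed, Night, Dusk); (Mixed, Mixed, Day).

The pure Nash equilibria are (Mixed, Night, Dusk), (Mixed, Mixed, Day).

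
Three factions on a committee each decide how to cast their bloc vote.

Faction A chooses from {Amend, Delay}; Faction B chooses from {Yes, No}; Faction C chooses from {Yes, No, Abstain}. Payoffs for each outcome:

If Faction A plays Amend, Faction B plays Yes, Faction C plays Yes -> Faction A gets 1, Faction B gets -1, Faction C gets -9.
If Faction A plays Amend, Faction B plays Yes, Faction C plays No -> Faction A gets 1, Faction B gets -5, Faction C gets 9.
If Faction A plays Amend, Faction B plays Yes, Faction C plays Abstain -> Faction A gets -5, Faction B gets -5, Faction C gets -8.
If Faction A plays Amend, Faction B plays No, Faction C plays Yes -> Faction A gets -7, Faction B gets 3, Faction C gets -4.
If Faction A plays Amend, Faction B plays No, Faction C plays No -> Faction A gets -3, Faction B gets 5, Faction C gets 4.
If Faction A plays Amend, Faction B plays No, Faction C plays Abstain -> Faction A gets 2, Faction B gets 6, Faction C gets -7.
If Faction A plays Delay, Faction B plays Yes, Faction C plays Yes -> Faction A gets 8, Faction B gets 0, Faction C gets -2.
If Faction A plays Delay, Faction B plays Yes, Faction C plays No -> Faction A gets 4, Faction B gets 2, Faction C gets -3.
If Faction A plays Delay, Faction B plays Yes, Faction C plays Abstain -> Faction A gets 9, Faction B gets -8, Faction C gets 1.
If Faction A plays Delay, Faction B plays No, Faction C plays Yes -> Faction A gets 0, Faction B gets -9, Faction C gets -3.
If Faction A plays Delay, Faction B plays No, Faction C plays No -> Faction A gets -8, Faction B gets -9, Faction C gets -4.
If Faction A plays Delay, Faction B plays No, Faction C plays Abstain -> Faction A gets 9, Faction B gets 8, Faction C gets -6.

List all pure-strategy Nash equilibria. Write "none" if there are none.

(Amend, No, No)

Faction A against (Yes, Yes): payoffs 1, 8 → best response Delay.
Faction A against (Yes, No): payoffs 1, 4 → best response Delay.
Faction A against (Yes, Abstain): payoffs -5, 9 → best response Delay.
Faction A against (No, Yes): payoffs -7, 0 → best response Delay.
Faction A against (No, No): payoffs -3, -8 → best response Amend.
Faction A against (No, Abstain): payoffs 2, 9 → best response Delay.
Faction B against (Amend, Yes): payoffs -1, 3 → best response No.
Faction B against (Amend, No): payoffs -5, 5 → best response No.
Faction B against (Amend, Abstain): payoffs -5, 6 → best response No.
Faction B against (Delay, Yes): payoffs 0, -9 → best response Yes.
Faction B against (Delay, No): payoffs 2, -9 → best response Yes.
Faction B against (Delay, Abstain): payoffs -8, 8 → best response No.
Faction C against (Amend, Yes): payoffs -9, 9, -8 → best response No.
Faction C against (Amend, No): payoffs -4, 4, -7 → best response No.
Faction C against (Delay, Yes): payoffs -2, -3, 1 → best response Abstain.
Faction C against (Delay, No): payoffs -3, -4, -6 → best response Yes.
Mutual best responses: (Amend, No, No).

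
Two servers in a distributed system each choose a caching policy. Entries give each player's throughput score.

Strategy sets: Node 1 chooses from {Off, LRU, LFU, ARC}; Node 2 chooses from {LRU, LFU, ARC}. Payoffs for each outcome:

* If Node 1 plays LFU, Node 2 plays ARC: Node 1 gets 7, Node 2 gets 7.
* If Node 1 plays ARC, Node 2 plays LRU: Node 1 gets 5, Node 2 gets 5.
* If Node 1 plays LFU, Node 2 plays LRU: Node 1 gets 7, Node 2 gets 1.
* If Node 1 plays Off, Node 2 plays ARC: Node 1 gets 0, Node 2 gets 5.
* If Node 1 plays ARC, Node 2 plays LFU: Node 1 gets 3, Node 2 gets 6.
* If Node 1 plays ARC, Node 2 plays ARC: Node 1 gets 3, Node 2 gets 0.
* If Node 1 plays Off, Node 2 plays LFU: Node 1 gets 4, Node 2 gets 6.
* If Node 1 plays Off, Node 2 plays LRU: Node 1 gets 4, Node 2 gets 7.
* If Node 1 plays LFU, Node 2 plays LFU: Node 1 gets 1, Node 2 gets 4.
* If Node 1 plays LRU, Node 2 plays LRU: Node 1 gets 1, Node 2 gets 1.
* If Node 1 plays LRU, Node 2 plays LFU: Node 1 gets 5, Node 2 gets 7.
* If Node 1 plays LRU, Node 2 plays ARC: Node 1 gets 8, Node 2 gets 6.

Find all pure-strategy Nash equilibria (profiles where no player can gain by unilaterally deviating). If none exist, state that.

The unique pure-strategy Nash equilibrium is (LRU, LFU).

Node 1 against LRU: payoffs 4, 1, 7, 5 → best response LFU.
Node 1 against LFU: payoffs 4, 5, 1, 3 → best response LRU.
Node 1 against ARC: payoffs 0, 8, 7, 3 → best response LRU.
Node 2 against Off: payoffs 7, 6, 5 → best response LRU.
Node 2 against LRU: payoffs 1, 7, 6 → best response LFU.
Node 2 against LFU: payoffs 1, 4, 7 → best response ARC.
Node 2 against ARC: payoffs 5, 6, 0 → best response LFU.
Mutual best responses: (LRU, LFU).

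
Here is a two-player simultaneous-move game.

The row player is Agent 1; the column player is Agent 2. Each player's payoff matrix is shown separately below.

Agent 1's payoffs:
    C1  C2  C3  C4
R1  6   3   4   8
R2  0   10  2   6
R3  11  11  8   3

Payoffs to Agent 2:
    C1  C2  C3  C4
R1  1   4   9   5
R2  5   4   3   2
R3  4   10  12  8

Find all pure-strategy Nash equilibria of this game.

(R1, C1): Agent 1 can switch to R3 (6 → 11). Not NE.
(R1, C2): Agent 1 can switch to R2 (3 → 10). Not NE.
(R1, C3): Agent 1 can switch to R3 (4 → 8). Not NE.
(R1, C4): Agent 2 can switch to C3 (5 → 9). Not NE.
(R2, C1): Agent 1 can switch to R1 (0 → 6). Not NE.
(R2, C2): Agent 1 can switch to R3 (10 → 11). Not NE.
(R2, C3): Agent 1 can switch to R1 (2 → 4). Not NE.
(R2, C4): Agent 1 can switch to R1 (6 → 8). Not NE.
(R3, C1): Agent 2 can switch to C2 (4 → 10). Not NE.
(R3, C2): Agent 2 can switch to C3 (10 → 12). Not NE.
(R3, C3): Agent 1 gets 8, best alternative 4; Agent 2 gets 12, best alternative 10. No profitable deviation — NE.
(R3, C4): Agent 1 can switch to R1 (3 → 8). Not NE.

Pure NE: (R3, C3)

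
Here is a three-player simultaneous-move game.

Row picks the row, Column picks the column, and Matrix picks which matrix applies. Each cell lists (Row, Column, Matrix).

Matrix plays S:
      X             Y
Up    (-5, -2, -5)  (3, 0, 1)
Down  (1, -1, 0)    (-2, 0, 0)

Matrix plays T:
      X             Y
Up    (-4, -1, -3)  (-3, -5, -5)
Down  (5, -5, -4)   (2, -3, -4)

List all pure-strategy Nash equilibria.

(Up, X, S): Row can switch to Down (-5 → 1). Not NE.
(Up, X, T): Row can switch to Down (-4 → 5). Not NE.
(Up, Y, S): Row gets 3, best alternative -2; Column gets 0, best alternative -2; Matrix gets 1, best alternative -5. No profitable deviation — NE.
(Up, Y, T): Row can switch to Down (-3 → 2). Not NE.
(Down, X, S): Column can switch to Y (-1 → 0). Not NE.
(Down, X, T): Column can switch to Y (-5 → -3). Not NE.
(Down, Y, S): Row can switch to Up (-2 → 3). Not NE.
(The remaining 1 profile has a profitable deviation by the same check.)

The unique pure-strategy Nash equilibrium is (Up, Y, S).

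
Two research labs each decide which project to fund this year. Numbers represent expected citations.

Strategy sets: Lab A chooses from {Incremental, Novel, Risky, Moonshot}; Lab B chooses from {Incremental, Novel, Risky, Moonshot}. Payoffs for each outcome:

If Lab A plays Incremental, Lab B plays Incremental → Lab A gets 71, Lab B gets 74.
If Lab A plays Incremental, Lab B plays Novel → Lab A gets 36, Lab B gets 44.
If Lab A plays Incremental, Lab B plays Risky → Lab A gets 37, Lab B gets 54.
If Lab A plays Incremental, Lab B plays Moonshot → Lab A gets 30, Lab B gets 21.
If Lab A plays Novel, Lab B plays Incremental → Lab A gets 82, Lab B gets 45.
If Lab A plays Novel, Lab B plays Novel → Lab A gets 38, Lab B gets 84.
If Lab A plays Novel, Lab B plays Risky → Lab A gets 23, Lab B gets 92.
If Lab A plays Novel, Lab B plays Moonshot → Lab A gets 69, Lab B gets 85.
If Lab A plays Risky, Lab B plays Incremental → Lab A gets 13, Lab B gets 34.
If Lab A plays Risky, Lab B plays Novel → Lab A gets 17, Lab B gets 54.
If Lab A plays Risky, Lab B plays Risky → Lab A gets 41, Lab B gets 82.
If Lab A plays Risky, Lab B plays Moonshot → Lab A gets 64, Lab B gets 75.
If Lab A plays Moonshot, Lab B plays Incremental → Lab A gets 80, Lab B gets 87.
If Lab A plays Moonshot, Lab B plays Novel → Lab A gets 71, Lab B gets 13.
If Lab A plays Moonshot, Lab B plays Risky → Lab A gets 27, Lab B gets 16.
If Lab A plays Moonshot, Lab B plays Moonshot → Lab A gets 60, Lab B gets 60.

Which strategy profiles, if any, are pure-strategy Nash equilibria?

For each player, find the best response to each opponent profile; mutual best responses are the pure NE.
Lab A against Incremental: payoffs 71, 82, 13, 80 → best response Novel.
Lab A against Novel: payoffs 36, 38, 17, 71 → best response Moonshot.
Lab A against Risky: payoffs 37, 23, 41, 27 → best response Risky.
Lab A against Moonshot: payoffs 30, 69, 64, 60 → best response Novel.
Lab B against Incremental: payoffs 74, 44, 54, 21 → best response Incremental.
Lab B against Novel: payoffs 45, 84, 92, 85 → best response Risky.
Lab B against Risky: payoffs 34, 54, 82, 75 → best response Risky.
Lab B against Moonshot: payoffs 87, 13, 16, 60 → best response Incremental.
Mutual best responses: (Risky, Risky).

Pure NE: (Risky, Risky)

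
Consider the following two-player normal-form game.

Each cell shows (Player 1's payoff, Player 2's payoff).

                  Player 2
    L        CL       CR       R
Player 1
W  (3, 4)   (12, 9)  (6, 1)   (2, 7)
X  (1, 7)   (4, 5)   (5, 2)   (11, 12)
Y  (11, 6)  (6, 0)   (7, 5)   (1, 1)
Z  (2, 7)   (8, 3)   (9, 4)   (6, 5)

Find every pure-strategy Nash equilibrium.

Player 1 against L: payoffs 3, 1, 11, 2 → best response Y.
Player 1 against CL: payoffs 12, 4, 6, 8 → best response W.
Player 1 against CR: payoffs 6, 5, 7, 9 → best response Z.
Player 1 against R: payoffs 2, 11, 1, 6 → best response X.
Player 2 against W: payoffs 4, 9, 1, 7 → best response CL.
Player 2 against X: payoffs 7, 5, 2, 12 → best response R.
Player 2 against Y: payoffs 6, 0, 5, 1 → best response L.
Player 2 against Z: payoffs 7, 3, 4, 5 → best response L.
Mutual best responses: (W, CL); (X, R); (Y, L).

Pure-strategy Nash equilibria: (W, CL) and (X, R) and (Y, L)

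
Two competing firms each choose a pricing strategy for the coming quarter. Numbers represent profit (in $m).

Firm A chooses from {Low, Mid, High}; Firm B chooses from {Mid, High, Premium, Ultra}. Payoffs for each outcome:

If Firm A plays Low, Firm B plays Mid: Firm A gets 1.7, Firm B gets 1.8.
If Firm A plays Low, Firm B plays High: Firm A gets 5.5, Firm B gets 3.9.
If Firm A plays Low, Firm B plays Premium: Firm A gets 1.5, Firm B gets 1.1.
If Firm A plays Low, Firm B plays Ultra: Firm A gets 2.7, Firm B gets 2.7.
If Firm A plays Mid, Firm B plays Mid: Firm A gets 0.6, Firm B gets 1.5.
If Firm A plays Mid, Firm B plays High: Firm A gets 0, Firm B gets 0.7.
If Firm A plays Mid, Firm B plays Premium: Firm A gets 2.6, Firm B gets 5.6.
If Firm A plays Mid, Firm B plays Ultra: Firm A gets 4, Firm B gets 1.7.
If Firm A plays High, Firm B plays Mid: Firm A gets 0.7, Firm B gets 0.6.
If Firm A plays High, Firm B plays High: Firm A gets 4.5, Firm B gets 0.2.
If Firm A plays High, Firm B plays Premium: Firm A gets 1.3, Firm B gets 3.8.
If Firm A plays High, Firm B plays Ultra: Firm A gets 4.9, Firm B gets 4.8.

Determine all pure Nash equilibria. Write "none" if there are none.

(Low, High), (Mid, Premium), (High, Ultra)

For each strategy profile, look for a profitable unilateral deviation.
(Low, Mid): Firm B can switch to High (1.8 → 3.9). Not NE.
(Low, High): Firm A gets 5.5, best alternative 4.5; Firm B gets 3.9, best alternative 2.7. No profitable deviation — NE.
(Low, Premium): Firm A can switch to Mid (1.5 → 2.6). Not NE.
(Low, Ultra): Firm A can switch to Mid (2.7 → 4). Not NE.
(Mid, Mid): Firm A can switch to Low (0.6 → 1.7). Not NE.
(Mid, High): Firm A can switch to Low (0 → 5.5). Not NE.
(Mid, Premium): Firm A gets 2.6, best alternative 1.5; Firm B gets 5.6, best alternative 1.7. No profitable deviation — NE.
(Mid, Ultra): Firm A can switch to High (4 → 4.9). Not NE.
(High, Mid): Firm A can switch to Low (0.7 → 1.7). Not NE.
(High, High): Firm A can switch to Low (4.5 → 5.5). Not NE.
(High, Premium): Firm A can switch to Low (1.3 → 1.5). Not NE.
(High, Ultra): Firm A gets 4.9, best alternative 4; Firm B gets 4.8, best alternative 3.8. No profitable deviation — NE.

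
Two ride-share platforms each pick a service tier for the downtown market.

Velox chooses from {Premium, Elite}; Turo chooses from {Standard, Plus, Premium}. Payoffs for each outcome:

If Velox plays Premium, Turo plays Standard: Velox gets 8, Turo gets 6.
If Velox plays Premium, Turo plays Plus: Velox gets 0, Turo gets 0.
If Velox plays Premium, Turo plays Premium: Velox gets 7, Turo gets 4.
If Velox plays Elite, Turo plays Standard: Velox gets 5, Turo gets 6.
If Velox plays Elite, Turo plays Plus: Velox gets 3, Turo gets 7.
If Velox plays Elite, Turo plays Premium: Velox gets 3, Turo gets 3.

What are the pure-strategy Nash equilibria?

(Premium, Standard), (Elite, Plus)

(Premium, Standard): Velox gets 8, best alternative 5; Turo gets 6, best alternative 4. No profitable deviation — NE.
(Premium, Plus): Velox can switch to Elite (0 → 3). Not NE.
(Premium, Premium): Turo can switch to Standard (4 → 6). Not NE.
(Elite, Standard): Velox can switch to Premium (5 → 8). Not NE.
(Elite, Plus): Velox gets 3, best alternative 0; Turo gets 7, best alternative 6. No profitable deviation — NE.
(Elite, Premium): Velox can switch to Premium (3 → 7). Not NE.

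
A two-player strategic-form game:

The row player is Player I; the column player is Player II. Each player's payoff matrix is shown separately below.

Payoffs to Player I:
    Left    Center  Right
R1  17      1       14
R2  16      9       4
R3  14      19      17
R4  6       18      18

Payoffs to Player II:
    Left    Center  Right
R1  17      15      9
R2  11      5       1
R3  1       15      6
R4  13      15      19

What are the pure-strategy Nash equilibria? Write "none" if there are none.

Pure-strategy Nash equilibria: (R1, Left); (R3, Center); (R4, Right)

Player I against Left: payoffs 17, 16, 14, 6 → best response R1.
Player I against Center: payoffs 1, 9, 19, 18 → best response R3.
Player I against Right: payoffs 14, 4, 17, 18 → best response R4.
Player II against R1: payoffs 17, 15, 9 → best response Left.
Player II against R2: payoffs 11, 5, 1 → best response Left.
Player II against R3: payoffs 1, 15, 6 → best response Center.
Player II against R4: payoffs 13, 15, 19 → best response Right.
Mutual best responses: (R1, Left); (R3, Center); (R4, Right).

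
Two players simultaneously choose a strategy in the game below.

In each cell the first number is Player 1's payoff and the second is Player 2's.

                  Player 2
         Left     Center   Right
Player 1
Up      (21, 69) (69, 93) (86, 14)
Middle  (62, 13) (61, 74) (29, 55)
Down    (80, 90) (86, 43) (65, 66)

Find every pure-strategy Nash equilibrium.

Check each profile: it is a Nash equilibrium iff no player can strictly gain by switching unilaterally.
(Up, Left): Player 1 can switch to Middle (21 → 62). Not NE.
(Up, Center): Player 1 can switch to Down (69 → 86). Not NE.
(Up, Right): Player 2 can switch to Left (14 → 69). Not NE.
(Middle, Left): Player 1 can switch to Down (62 → 80). Not NE.
(Middle, Center): Player 1 can switch to Up (61 → 69). Not NE.
(Middle, Right): Player 1 can switch to Up (29 → 86). Not NE.
(Down, Left): Player 1 gets 80, best alternative 62; Player 2 gets 90, best alternative 66. No profitable deviation — NE.
(Down, Center): Player 2 can switch to Left (43 → 90). Not NE.
(Down, Right): Player 1 can switch to Up (65 → 86). Not NE.

The unique pure-strategy Nash equilibrium is (Down, Left).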